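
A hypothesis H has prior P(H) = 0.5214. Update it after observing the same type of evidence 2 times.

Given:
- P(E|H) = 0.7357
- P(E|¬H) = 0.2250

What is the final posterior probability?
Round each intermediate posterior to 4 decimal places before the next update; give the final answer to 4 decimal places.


Sequential Bayesian updating:

Initial prior: P(H) = 0.5214

Update 1:
  P(E) = 0.7357 × 0.5214 + 0.2250 × 0.4786 = 0.38359398 + 0.10768500 = 0.49127898
  P(H|E) = 0.38359398 / 0.49127898 = 0.7808

Update 2:
  P(E) = 0.7357 × 0.7808 + 0.2250 × 0.2192 = 0.57443456 + 0.04932000 = 0.62375456
  P(H|E) = 0.57443456 / 0.62375456 = 0.9209

Final posterior: 0.9209


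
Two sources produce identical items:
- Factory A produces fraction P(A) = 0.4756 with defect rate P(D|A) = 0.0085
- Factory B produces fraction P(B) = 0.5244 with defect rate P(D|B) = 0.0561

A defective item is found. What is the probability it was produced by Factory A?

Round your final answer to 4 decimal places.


Let A = from Factory A, D = defective

Given:
- P(A) = 0.4756, P(B) = 0.5244
- P(D|A) = 0.0085, P(D|B) = 0.0561

Step 1: Find P(D)
P(D) = P(D|A)P(A) + P(D|B)P(B)
     = 0.0085 × 0.4756 + 0.0561 × 0.5244
     = 0.00404260 + 0.02941884
     = 0.03346144

Step 2: Apply Bayes' theorem
P(A|D) = P(D|A)P(A) / P(D)
       = 0.00404260 / 0.03346144
       = 0.1208


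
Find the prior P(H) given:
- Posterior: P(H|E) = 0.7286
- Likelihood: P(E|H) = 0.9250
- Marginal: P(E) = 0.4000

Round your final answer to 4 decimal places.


From Bayes' theorem: P(H|E) = P(E|H) × P(H) / P(E)

Rearranging for P(H):
P(H) = P(H|E) × P(E) / P(E|H)
     = 0.7286 × 0.4000 / 0.9250
     = 0.29144000 / 0.9250
     = 0.3151


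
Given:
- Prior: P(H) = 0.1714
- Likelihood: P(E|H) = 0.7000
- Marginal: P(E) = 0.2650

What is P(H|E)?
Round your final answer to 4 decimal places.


Using Bayes' theorem:

P(H|E) = P(E|H) × P(H) / P(E)
       = 0.7000 × 0.1714 / 0.2650
       = 0.11998000 / 0.2650
       = 0.4528

The evidence strengthens our belief in H.
Prior: 0.1714 → Posterior: 0.4528


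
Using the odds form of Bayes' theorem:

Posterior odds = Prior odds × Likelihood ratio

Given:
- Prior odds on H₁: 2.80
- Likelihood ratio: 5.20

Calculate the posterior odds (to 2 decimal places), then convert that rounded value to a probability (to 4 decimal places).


Step 1: Calculate posterior odds
Posterior odds = Prior odds × LR
               = 2.80 × 5.20
               = 14.56

Step 2: Convert to probability
P(H₁|E) = Posterior odds / (1 + Posterior odds)
       = 14.56 / (1 + 14.56)
       = 14.56 / 15.56
       = 0.9357

The evidence increased P(H₁) from 0.7368 to 0.9357.


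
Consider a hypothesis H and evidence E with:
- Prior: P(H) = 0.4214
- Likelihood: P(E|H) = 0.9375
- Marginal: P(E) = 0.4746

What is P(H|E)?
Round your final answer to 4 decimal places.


Using Bayes' theorem:

P(H|E) = P(E|H) × P(H) / P(E)
       = 0.9375 × 0.4214 / 0.4746
       = 0.39506250 / 0.4746
       = 0.8324

The evidence strengthens our belief in H.
Prior: 0.4214 → Posterior: 0.8324


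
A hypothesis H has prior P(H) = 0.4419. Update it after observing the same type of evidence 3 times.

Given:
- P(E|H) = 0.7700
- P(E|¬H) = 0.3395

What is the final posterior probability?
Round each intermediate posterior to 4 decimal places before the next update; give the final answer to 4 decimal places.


Sequential Bayesian updating:

Initial prior: P(H) = 0.4419

Update 1:
  P(E) = 0.7700 × 0.4419 + 0.3395 × 0.5581 = 0.34026300 + 0.18947495 = 0.52973795
  P(H|E) = 0.34026300 / 0.52973795 = 0.6423

Update 2:
  P(E) = 0.7700 × 0.6423 + 0.3395 × 0.3577 = 0.49457100 + 0.12143915 = 0.61601015
  P(H|E) = 0.49457100 / 0.61601015 = 0.8029

Update 3:
  P(E) = 0.7700 × 0.8029 + 0.3395 × 0.1971 = 0.61823300 + 0.06691545 = 0.68514845
  P(H|E) = 0.61823300 / 0.68514845 = 0.9023

Final posterior: 0.9023


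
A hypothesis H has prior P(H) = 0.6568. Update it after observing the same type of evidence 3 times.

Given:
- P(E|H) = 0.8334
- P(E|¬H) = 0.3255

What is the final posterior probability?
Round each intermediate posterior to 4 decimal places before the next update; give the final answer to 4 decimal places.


Sequential Bayesian updating:

Initial prior: P(H) = 0.6568

Update 1:
  P(E) = 0.8334 × 0.6568 + 0.3255 × 0.3432 = 0.54737712 + 0.11171160 = 0.65908872
  P(H|E) = 0.54737712 / 0.65908872 = 0.8305

Update 2:
  P(E) = 0.8334 × 0.8305 + 0.3255 × 0.1695 = 0.69213870 + 0.05517225 = 0.74731095
  P(H|E) = 0.69213870 / 0.74731095 = 0.9262

Update 3:
  P(E) = 0.8334 × 0.9262 + 0.3255 × 0.0738 = 0.77189508 + 0.02402190 = 0.79591698
  P(H|E) = 0.77189508 / 0.79591698 = 0.9698

Final posterior: 0.9698


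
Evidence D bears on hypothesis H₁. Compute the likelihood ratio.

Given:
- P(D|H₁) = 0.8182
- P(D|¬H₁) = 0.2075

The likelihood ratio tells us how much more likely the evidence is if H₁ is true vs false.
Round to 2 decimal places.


Likelihood Ratio (LR) = P(D|H₁) / P(D|¬H₁)

LR = 0.8182 / 0.2075
   = 3.94

The evidence is 3.94 times more likely if H₁ is true than if H₁ is false.
LR > 1, so observing D raises the odds in favor of H₁.


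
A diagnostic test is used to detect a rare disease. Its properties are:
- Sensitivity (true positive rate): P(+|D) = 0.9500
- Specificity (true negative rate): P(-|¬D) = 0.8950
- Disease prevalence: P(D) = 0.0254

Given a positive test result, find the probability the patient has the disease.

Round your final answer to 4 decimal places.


Let D = has disease, + = positive test

Given:
- P(D) = 0.0254 (prevalence)
- P(+|D) = 0.9500 (sensitivity)
- P(-|¬D) = 0.8950 (specificity)
- P(+|¬D) = 0.1050 (false positive rate = 1 - specificity)

Step 1: Find P(+)
P(+) = P(+|D)P(D) + P(+|¬D)P(¬D)
     = 0.9500 × 0.0254 + 0.1050 × 0.9746
     = 0.02413000 + 0.10233300
     = 0.12646300

Step 2: Apply Bayes' theorem for P(D|+)
P(D|+) = P(+|D)P(D) / P(+)
       = 0.02413000 / 0.12646300
       = 0.1908


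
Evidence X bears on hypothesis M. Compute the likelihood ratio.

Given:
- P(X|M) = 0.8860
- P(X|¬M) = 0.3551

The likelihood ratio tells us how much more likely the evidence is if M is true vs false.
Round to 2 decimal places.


Likelihood Ratio (LR) = P(X|M) / P(X|¬M)

LR = 0.8860 / 0.3551
   = 2.50

The evidence is 2.50 times more likely if M is true than if M is false.
LR > 1, so observing X raises the odds in favor of M.


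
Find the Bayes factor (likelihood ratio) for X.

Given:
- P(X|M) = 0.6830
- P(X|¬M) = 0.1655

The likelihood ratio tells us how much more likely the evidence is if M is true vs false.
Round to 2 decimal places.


Likelihood Ratio (LR) = P(X|M) / P(X|¬M)

LR = 0.6830 / 0.1655
   = 4.13

The evidence is 4.13 times more likely if M is true than if M is false.
Since LR > 1, the evidence supports M over ¬M.


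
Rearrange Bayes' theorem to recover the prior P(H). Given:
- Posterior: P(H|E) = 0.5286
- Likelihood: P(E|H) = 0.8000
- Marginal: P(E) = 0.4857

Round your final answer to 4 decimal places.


From Bayes' theorem: P(H|E) = P(E|H) × P(H) / P(E)

Rearranging for P(H):
P(H) = P(H|E) × P(E) / P(E|H)
     = 0.5286 × 0.4857 / 0.8000
     = 0.25674102 / 0.8000
     = 0.3209


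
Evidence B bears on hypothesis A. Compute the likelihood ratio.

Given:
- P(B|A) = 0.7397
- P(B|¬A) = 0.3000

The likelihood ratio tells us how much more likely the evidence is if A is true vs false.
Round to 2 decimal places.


Likelihood Ratio (LR) = P(B|A) / P(B|¬A)

LR = 0.7397 / 0.3000
   = 2.47

The evidence is 2.47 times more likely if A is true than if A is false.
LR > 1, so observing B raises the odds in favor of A.


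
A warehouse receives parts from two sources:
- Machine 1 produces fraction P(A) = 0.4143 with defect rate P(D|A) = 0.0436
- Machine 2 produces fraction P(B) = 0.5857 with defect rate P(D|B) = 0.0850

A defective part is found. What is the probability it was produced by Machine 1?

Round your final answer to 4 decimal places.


Let A = from Machine 1, D = defective

Given:
- P(A) = 0.4143, P(B) = 0.5857
- P(D|A) = 0.0436, P(D|B) = 0.0850

Step 1: Find P(D)
P(D) = P(D|A)P(A) + P(D|B)P(B)
     = 0.0436 × 0.4143 + 0.0850 × 0.5857
     = 0.01806348 + 0.04978450
     = 0.06784798

Step 2: Apply Bayes' theorem
P(A|D) = P(D|A)P(A) / P(D)
       = 0.01806348 / 0.06784798
       = 0.2662


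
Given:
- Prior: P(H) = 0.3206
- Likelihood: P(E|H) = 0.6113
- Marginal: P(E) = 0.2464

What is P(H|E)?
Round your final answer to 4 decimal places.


Using Bayes' theorem:

P(H|E) = P(E|H) × P(H) / P(E)
       = 0.6113 × 0.3206 / 0.2464
       = 0.19598278 / 0.2464
       = 0.7954

The evidence strengthens our belief in H.
Prior: 0.3206 → Posterior: 0.7954


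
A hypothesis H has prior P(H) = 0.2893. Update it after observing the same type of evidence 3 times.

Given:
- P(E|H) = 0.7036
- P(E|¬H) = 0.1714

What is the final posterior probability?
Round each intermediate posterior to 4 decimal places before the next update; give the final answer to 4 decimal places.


Sequential Bayesian updating:

Initial prior: P(H) = 0.2893

Update 1:
  P(E) = 0.7036 × 0.2893 + 0.1714 × 0.7107 = 0.20355148 + 0.12181398 = 0.32536546
  P(H|E) = 0.20355148 / 0.32536546 = 0.6256

Update 2:
  P(E) = 0.7036 × 0.6256 + 0.1714 × 0.3744 = 0.44017216 + 0.06417216 = 0.50434432
  P(H|E) = 0.44017216 / 0.50434432 = 0.8728

Update 3:
  P(E) = 0.7036 × 0.8728 + 0.1714 × 0.1272 = 0.61410208 + 0.02180208 = 0.63590416
  P(H|E) = 0.61410208 / 0.63590416 = 0.9657

Final posterior: 0.9657


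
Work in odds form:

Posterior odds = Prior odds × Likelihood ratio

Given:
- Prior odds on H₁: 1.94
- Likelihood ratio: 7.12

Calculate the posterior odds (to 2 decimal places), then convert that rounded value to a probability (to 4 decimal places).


Step 1: Calculate posterior odds
Posterior odds = Prior odds × LR
               = 1.94 × 7.12
               = 13.81

Step 2: Convert to probability
P(H₁|E) = Posterior odds / (1 + Posterior odds)
       = 13.81 / (1 + 13.81)
       = 13.81 / 14.81
       = 0.9325

The evidence increased P(H₁) from 0.6599 to 0.9325.


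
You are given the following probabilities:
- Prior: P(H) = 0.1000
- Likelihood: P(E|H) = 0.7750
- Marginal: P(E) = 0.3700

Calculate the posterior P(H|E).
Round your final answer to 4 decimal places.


Using Bayes' theorem:

P(H|E) = P(E|H) × P(H) / P(E)
       = 0.7750 × 0.1000 / 0.3700
       = 0.07750000 / 0.3700
       = 0.2095

The evidence strengthens our belief in H.
Prior: 0.1000 → Posterior: 0.2095


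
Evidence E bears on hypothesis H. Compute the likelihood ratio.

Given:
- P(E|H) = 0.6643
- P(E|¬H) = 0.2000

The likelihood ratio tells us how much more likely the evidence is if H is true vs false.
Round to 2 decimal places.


Likelihood Ratio (LR) = P(E|H) / P(E|¬H)

LR = 0.6643 / 0.2000
   = 3.32

The evidence is 3.32 times more likely if H is true than if H is false.
Since LR > 1, the evidence supports H over ¬H.


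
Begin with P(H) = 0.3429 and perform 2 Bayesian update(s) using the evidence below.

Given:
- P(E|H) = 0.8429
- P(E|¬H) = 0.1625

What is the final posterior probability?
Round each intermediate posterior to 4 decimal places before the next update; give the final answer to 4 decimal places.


Sequential Bayesian updating:

Initial prior: P(H) = 0.3429

Update 1:
  P(E) = 0.8429 × 0.3429 + 0.1625 × 0.6571 = 0.28903041 + 0.10677875 = 0.39580916
  P(H|E) = 0.28903041 / 0.39580916 = 0.7302

Update 2:
  P(E) = 0.8429 × 0.7302 + 0.1625 × 0.2698 = 0.61548558 + 0.04384250 = 0.65932808
  P(H|E) = 0.61548558 / 0.65932808 = 0.9335

Final posterior: 0.9335


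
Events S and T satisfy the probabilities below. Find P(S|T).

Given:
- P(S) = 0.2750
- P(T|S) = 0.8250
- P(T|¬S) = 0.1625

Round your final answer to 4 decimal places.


Bayes' theorem: P(S|T) = P(T|S) × P(S) / P(T)

Step 1: Calculate P(T) using law of total probability
P(T) = P(T|S)P(S) + P(T|¬S)P(¬S)
     = 0.8250 × 0.2750 + 0.1625 × 0.7250
     = 0.22687500 + 0.11781250
     = 0.34468750

Step 2: Apply Bayes' theorem
P(S|T) = P(T|S) × P(S) / P(T)
       = 0.22687500 / 0.34468750
       = 0.6582


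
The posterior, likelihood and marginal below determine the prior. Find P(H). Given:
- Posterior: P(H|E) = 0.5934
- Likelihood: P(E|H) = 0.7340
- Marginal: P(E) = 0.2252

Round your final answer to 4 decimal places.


From Bayes' theorem: P(H|E) = P(E|H) × P(H) / P(E)

Rearranging for P(H):
P(H) = P(H|E) × P(E) / P(E|H)
     = 0.5934 × 0.2252 / 0.7340
     = 0.13363368 / 0.7340
     = 0.1821


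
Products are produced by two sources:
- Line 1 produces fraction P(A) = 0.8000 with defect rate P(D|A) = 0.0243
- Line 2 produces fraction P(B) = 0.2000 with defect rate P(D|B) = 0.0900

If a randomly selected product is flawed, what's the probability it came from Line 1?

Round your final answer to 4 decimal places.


Let A = from Line 1, D = flawed

Given:
- P(A) = 0.8000, P(B) = 0.2000
- P(D|A) = 0.0243, P(D|B) = 0.0900

Step 1: Find P(D)
P(D) = P(D|A)P(A) + P(D|B)P(B)
     = 0.0243 × 0.8000 + 0.0900 × 0.2000
     = 0.01944000 + 0.01800000
     = 0.03744000

Step 2: Apply Bayes' theorem
P(A|D) = P(D|A)P(A) / P(D)
       = 0.01944000 / 0.03744000
       = 0.5192


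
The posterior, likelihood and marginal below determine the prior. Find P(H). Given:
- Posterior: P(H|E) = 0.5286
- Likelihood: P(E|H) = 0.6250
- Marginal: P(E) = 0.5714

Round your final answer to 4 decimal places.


From Bayes' theorem: P(H|E) = P(E|H) × P(H) / P(E)

Rearranging for P(H):
P(H) = P(H|E) × P(E) / P(E|H)
     = 0.5286 × 0.5714 / 0.6250
     = 0.30204204 / 0.6250
     = 0.4833


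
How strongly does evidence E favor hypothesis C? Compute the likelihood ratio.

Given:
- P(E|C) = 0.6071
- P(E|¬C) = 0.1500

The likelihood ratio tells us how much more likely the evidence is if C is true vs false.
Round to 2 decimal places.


Likelihood Ratio (LR) = P(E|C) / P(E|¬C)

LR = 0.6071 / 0.1500
   = 4.05

The evidence is 4.05 times more likely if C is true than if C is false.
Since LR > 1, the evidence supports C over ¬C.


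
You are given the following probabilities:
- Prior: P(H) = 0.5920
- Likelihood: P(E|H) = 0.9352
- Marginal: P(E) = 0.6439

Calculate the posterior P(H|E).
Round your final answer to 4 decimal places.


Using Bayes' theorem:

P(H|E) = P(E|H) × P(H) / P(E)
       = 0.9352 × 0.5920 / 0.6439
       = 0.55363840 / 0.6439
       = 0.8598

The evidence strengthens our belief in H.
Prior: 0.5920 → Posterior: 0.8598


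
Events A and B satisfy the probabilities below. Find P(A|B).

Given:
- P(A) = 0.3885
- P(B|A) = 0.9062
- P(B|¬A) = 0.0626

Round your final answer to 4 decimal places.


Bayes' theorem: P(A|B) = P(B|A) × P(A) / P(B)

Step 1: Calculate P(B) using law of total probability
P(B) = P(B|A)P(A) + P(B|¬A)P(¬A)
     = 0.9062 × 0.3885 + 0.0626 × 0.6115
     = 0.35205870 + 0.03827990
     = 0.39033860

Step 2: Apply Bayes' theorem
P(A|B) = P(B|A) × P(A) / P(B)
       = 0.35205870 / 0.39033860
       = 0.9019


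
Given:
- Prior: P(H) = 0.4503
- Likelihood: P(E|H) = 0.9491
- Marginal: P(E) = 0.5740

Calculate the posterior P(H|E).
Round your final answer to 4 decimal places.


Using Bayes' theorem:

P(H|E) = P(E|H) × P(H) / P(E)
       = 0.9491 × 0.4503 / 0.5740
       = 0.42737973 / 0.5740
       = 0.7446

The evidence strengthens our belief in H.
Prior: 0.4503 → Posterior: 0.7446


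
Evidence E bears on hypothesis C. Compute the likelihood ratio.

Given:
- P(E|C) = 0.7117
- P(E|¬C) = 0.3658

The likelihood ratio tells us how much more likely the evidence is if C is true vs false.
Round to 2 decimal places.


Likelihood Ratio (LR) = P(E|C) / P(E|¬C)

LR = 0.7117 / 0.3658
   = 1.95

The evidence is 1.95 times more likely if C is true than if C is false.
Since LR > 1, the evidence supports C over ¬C.


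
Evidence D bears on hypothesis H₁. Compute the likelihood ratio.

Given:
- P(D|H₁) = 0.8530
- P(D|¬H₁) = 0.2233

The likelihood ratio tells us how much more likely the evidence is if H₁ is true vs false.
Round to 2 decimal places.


Likelihood Ratio (LR) = P(D|H₁) / P(D|¬H₁)

LR = 0.8530 / 0.2233
   = 3.82

The evidence is 3.82 times more likely if H₁ is true than if H₁ is false.
Because LR exceeds 1, D is evidence for H₁.


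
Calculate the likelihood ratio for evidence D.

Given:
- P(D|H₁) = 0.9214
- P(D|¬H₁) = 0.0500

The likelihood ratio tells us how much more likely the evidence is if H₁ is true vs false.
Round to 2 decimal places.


Likelihood Ratio (LR) = P(D|H₁) / P(D|¬H₁)

LR = 0.9214 / 0.0500
   = 18.43

The evidence is 18.43 times more likely if H₁ is true than if H₁ is false.
LR > 1, so observing D raises the odds in favor of H₁.


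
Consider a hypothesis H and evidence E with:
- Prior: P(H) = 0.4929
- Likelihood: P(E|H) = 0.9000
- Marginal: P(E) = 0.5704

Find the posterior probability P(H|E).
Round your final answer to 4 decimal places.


Using Bayes' theorem:

P(H|E) = P(E|H) × P(H) / P(E)
       = 0.9000 × 0.4929 / 0.5704
       = 0.44361000 / 0.5704
       = 0.7777

The evidence strengthens our belief in H.
Prior: 0.4929 → Posterior: 0.7777


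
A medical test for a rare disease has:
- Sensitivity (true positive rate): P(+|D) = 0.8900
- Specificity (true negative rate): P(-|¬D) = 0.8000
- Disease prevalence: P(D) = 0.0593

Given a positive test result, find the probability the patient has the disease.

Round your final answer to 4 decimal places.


Let D = has disease, + = positive test

Given:
- P(D) = 0.0593 (prevalence)
- P(+|D) = 0.8900 (sensitivity)
- P(-|¬D) = 0.8000 (specificity)
- P(+|¬D) = 0.2000 (false positive rate = 1 - specificity)

Step 1: Find P(+)
P(+) = P(+|D)P(D) + P(+|¬D)P(¬D)
     = 0.8900 × 0.0593 + 0.2000 × 0.9407
     = 0.05277700 + 0.18814000
     = 0.24091700

Step 2: Apply Bayes' theorem for P(D|+)
P(D|+) = P(+|D)P(D) / P(+)
       = 0.05277700 / 0.24091700
       = 0.2191


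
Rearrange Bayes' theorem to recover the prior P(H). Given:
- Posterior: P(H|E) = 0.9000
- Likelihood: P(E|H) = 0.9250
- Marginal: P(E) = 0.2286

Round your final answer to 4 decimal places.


From Bayes' theorem: P(H|E) = P(E|H) × P(H) / P(E)

Rearranging for P(H):
P(H) = P(H|E) × P(E) / P(E|H)
     = 0.9000 × 0.2286 / 0.9250
     = 0.20574000 / 0.9250
     = 0.2224


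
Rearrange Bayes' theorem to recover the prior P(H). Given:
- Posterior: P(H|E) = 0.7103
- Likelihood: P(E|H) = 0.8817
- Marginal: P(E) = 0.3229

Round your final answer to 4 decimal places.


From Bayes' theorem: P(H|E) = P(E|H) × P(H) / P(E)

Rearranging for P(H):
P(H) = P(H|E) × P(E) / P(E|H)
     = 0.7103 × 0.3229 / 0.8817
     = 0.22935587 / 0.8817
     = 0.2601


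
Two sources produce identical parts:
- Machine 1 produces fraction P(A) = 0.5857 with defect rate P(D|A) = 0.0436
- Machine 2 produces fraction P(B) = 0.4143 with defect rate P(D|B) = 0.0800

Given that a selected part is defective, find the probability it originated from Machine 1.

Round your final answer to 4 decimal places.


Let A = from Machine 1, D = defective

Given:
- P(A) = 0.5857, P(B) = 0.4143
- P(D|A) = 0.0436, P(D|B) = 0.0800

Step 1: Find P(D)
P(D) = P(D|A)P(A) + P(D|B)P(B)
     = 0.0436 × 0.5857 + 0.0800 × 0.4143
     = 0.02553652 + 0.03314400
     = 0.05868052

Step 2: Apply Bayes' theorem
P(A|D) = P(D|A)P(A) / P(D)
       = 0.02553652 / 0.05868052
       = 0.4352


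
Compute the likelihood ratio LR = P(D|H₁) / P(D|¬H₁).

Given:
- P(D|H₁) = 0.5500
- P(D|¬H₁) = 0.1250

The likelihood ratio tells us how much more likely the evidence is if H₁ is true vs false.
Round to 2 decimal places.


Likelihood Ratio (LR) = P(D|H₁) / P(D|¬H₁)

LR = 0.5500 / 0.1250
   = 4.40

The evidence is 4.40 times more likely if H₁ is true than if H₁ is false.
Because LR exceeds 1, D is evidence for H₁.


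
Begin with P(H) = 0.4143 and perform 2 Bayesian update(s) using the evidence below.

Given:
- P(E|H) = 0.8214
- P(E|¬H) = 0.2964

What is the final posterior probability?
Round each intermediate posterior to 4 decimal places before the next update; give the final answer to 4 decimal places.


Sequential Bayesian updating:

Initial prior: P(H) = 0.4143

Update 1:
  P(E) = 0.8214 × 0.4143 + 0.2964 × 0.5857 = 0.34030602 + 0.17360148 = 0.51390750
  P(H|E) = 0.34030602 / 0.51390750 = 0.6622

Update 2:
  P(E) = 0.8214 × 0.6622 + 0.2964 × 0.3378 = 0.54393108 + 0.10012392 = 0.64405500
  P(H|E) = 0.54393108 / 0.64405500 = 0.8445

Final posterior: 0.8445


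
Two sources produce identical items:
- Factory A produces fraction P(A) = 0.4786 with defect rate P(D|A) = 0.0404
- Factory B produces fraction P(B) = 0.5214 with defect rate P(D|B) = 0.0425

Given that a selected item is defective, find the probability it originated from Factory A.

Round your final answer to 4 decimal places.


Let A = from Factory A, D = defective

Given:
- P(A) = 0.4786, P(B) = 0.5214
- P(D|A) = 0.0404, P(D|B) = 0.0425

Step 1: Find P(D)
P(D) = P(D|A)P(A) + P(D|B)P(B)
     = 0.0404 × 0.4786 + 0.0425 × 0.5214
     = 0.01933544 + 0.02215950
     = 0.04149494

Step 2: Apply Bayes' theorem
P(A|D) = P(D|A)P(A) / P(D)
       = 0.01933544 / 0.04149494
       = 0.4660


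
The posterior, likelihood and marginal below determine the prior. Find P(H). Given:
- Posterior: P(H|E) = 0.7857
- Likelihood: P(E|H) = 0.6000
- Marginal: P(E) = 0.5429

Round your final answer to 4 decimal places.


From Bayes' theorem: P(H|E) = P(E|H) × P(H) / P(E)

Rearranging for P(H):
P(H) = P(H|E) × P(E) / P(E|H)
     = 0.7857 × 0.5429 / 0.6000
     = 0.42655653 / 0.6000
     = 0.7109


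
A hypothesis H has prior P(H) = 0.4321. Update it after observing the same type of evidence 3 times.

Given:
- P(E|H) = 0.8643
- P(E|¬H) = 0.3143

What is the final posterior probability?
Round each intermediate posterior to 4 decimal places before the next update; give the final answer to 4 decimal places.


Sequential Bayesian updating:

Initial prior: P(H) = 0.4321

Update 1:
  P(E) = 0.8643 × 0.4321 + 0.3143 × 0.5679 = 0.37346403 + 0.17849097 = 0.55195500
  P(H|E) = 0.37346403 / 0.55195500 = 0.6766

Update 2:
  P(E) = 0.8643 × 0.6766 + 0.3143 × 0.3234 = 0.58478538 + 0.10164462 = 0.68643000
  P(H|E) = 0.58478538 / 0.68643000 = 0.8519

Update 3:
  P(E) = 0.8643 × 0.8519 + 0.3143 × 0.1481 = 0.73629717 + 0.04654783 = 0.78284500
  P(H|E) = 0.73629717 / 0.78284500 = 0.9405

Final posterior: 0.9405


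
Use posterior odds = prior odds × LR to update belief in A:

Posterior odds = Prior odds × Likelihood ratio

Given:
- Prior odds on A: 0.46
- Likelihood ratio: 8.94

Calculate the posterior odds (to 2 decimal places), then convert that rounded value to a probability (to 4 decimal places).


Step 1: Calculate posterior odds
Posterior odds = Prior odds × LR
               = 0.46 × 8.94
               = 4.11

Step 2: Convert to probability
P(A|E) = Posterior odds / (1 + Posterior odds)
       = 4.11 / (1 + 4.11)
       = 4.11 / 5.11
       = 0.8043

The evidence increased P(A) from 0.3151 to 0.8043.


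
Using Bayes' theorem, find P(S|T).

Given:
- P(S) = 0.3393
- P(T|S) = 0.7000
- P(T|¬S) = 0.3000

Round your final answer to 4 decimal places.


Bayes' theorem: P(S|T) = P(T|S) × P(S) / P(T)

Step 1: Calculate P(T) using law of total probability
P(T) = P(T|S)P(S) + P(T|¬S)P(¬S)
     = 0.7000 × 0.3393 + 0.3000 × 0.6607
     = 0.23751000 + 0.19821000
     = 0.43572000

Step 2: Apply Bayes' theorem
P(S|T) = P(T|S) × P(S) / P(T)
       = 0.23751000 / 0.43572000
       = 0.5451


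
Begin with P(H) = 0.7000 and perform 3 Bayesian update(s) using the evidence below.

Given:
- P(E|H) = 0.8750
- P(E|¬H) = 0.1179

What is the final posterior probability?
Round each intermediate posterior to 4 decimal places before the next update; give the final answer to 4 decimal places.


Sequential Bayesian updating:

Initial prior: P(H) = 0.7000

Update 1:
  P(E) = 0.8750 × 0.7000 + 0.1179 × 0.3000 = 0.61250000 + 0.03537000 = 0.64787000
  P(H|E) = 0.61250000 / 0.64787000 = 0.9454

Update 2:
  P(E) = 0.8750 × 0.9454 + 0.1179 × 0.0546 = 0.82722500 + 0.00643734 = 0.83366234
  P(H|E) = 0.82722500 / 0.83366234 = 0.9923

Update 3:
  P(E) = 0.8750 × 0.9923 + 0.1179 × 0.0077 = 0.86826250 + 0.00090783 = 0.86917033
  P(H|E) = 0.86826250 / 0.86917033 = 0.9990

Final posterior: 0.9990


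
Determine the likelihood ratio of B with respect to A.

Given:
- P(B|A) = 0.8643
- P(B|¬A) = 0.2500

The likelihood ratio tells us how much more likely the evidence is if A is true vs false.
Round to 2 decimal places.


Likelihood Ratio (LR) = P(B|A) / P(B|¬A)

LR = 0.8643 / 0.2500
   = 3.46

The evidence is 3.46 times more likely if A is true than if A is false.
LR > 1, so observing B raises the odds in favor of A.


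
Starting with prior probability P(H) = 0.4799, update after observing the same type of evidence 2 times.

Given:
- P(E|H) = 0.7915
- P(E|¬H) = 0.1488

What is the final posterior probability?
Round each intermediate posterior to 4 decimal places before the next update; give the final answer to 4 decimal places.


Sequential Bayesian updating:

Initial prior: P(H) = 0.4799

Update 1:
  P(E) = 0.7915 × 0.4799 + 0.1488 × 0.5201 = 0.37984085 + 0.07739088 = 0.45723173
  P(H|E) = 0.37984085 / 0.45723173 = 0.8307

Update 2:
  P(E) = 0.7915 × 0.8307 + 0.1488 × 0.1693 = 0.65749905 + 0.02519184 = 0.68269089
  P(H|E) = 0.65749905 / 0.68269089 = 0.9631

Final posterior: 0.9631


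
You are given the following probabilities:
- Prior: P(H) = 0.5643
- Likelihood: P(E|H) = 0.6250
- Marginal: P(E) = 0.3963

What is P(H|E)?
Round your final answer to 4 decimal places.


Using Bayes' theorem:

P(H|E) = P(E|H) × P(H) / P(E)
       = 0.6250 × 0.5643 / 0.3963
       = 0.35268750 / 0.3963
       = 0.8900

The evidence strengthens our belief in H.
Prior: 0.5643 → Posterior: 0.8900


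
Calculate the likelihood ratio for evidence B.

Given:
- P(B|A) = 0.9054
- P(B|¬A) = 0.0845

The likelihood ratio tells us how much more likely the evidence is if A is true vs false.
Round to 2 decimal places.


Likelihood Ratio (LR) = P(B|A) / P(B|¬A)

LR = 0.9054 / 0.0845
   = 10.71

The evidence is 10.71 times more likely if A is true than if A is false.
Because LR exceeds 1, B is evidence for A.


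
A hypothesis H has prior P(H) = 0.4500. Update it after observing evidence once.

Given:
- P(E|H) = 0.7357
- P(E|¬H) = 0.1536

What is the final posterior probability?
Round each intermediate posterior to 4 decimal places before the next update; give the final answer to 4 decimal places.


Sequential Bayesian updating:

Initial prior: P(H) = 0.4500

Update 1:
  P(E) = 0.7357 × 0.4500 + 0.1536 × 0.5500 = 0.33106500 + 0.08448000 = 0.41554500
  P(H|E) = 0.33106500 / 0.41554500 = 0.7967

Final posterior: 0.7967


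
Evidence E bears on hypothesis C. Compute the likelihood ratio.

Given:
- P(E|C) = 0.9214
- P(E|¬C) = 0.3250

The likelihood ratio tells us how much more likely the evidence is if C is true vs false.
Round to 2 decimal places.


Likelihood Ratio (LR) = P(E|C) / P(E|¬C)

LR = 0.9214 / 0.3250
   = 2.84

The evidence is 2.84 times more likely if C is true than if C is false.
Because LR exceeds 1, E is evidence for C.


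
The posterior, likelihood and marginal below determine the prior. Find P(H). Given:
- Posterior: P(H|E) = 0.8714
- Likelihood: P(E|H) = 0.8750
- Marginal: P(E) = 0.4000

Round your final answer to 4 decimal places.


From Bayes' theorem: P(H|E) = P(E|H) × P(H) / P(E)

Rearranging for P(H):
P(H) = P(H|E) × P(E) / P(E|H)
     = 0.8714 × 0.4000 / 0.8750
     = 0.34856000 / 0.8750
     = 0.3984


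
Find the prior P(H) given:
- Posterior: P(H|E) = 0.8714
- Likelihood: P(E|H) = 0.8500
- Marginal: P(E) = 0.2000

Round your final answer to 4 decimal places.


From Bayes' theorem: P(H|E) = P(E|H) × P(H) / P(E)

Rearranging for P(H):
P(H) = P(H|E) × P(E) / P(E|H)
     = 0.8714 × 0.2000 / 0.8500
     = 0.17428000 / 0.8500
     = 0.2050


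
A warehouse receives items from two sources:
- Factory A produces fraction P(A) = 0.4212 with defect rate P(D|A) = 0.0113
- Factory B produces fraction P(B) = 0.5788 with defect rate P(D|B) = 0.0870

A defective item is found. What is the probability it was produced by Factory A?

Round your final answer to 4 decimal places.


Let A = from Factory A, D = defective

Given:
- P(A) = 0.4212, P(B) = 0.5788
- P(D|A) = 0.0113, P(D|B) = 0.0870

Step 1: Find P(D)
P(D) = P(D|A)P(A) + P(D|B)P(B)
     = 0.0113 × 0.4212 + 0.0870 × 0.5788
     = 0.00475956 + 0.05035560
     = 0.05511516

Step 2: Apply Bayes' theorem
P(A|D) = P(D|A)P(A) / P(D)
       = 0.00475956 / 0.05511516
       = 0.0864


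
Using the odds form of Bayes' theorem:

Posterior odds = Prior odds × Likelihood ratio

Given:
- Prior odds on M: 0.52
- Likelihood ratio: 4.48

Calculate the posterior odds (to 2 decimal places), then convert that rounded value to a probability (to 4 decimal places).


Step 1: Calculate posterior odds
Posterior odds = Prior odds × LR
               = 0.52 × 4.48
               = 2.33

Step 2: Convert to probability
P(M|E) = Posterior odds / (1 + Posterior odds)
       = 2.33 / (1 + 2.33)
       = 2.33 / 3.33
       = 0.6997

The evidence increased P(M) from 0.3421 to 0.6997.


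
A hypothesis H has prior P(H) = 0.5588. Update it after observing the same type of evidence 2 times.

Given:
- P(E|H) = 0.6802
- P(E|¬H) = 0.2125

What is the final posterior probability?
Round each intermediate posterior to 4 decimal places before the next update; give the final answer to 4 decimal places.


Sequential Bayesian updating:

Initial prior: P(H) = 0.5588

Update 1:
  P(E) = 0.6802 × 0.5588 + 0.2125 × 0.4412 = 0.38009576 + 0.09375500 = 0.47385076
  P(H|E) = 0.38009576 / 0.47385076 = 0.8021

Update 2:
  P(E) = 0.6802 × 0.8021 + 0.2125 × 0.1979 = 0.54558842 + 0.04205375 = 0.58764217
  P(H|E) = 0.54558842 / 0.58764217 = 0.9284

Final posterior: 0.9284


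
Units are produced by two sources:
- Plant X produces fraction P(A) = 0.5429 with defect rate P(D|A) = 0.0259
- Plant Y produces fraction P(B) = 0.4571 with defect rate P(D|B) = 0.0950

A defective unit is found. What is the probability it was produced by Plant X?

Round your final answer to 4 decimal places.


Let A = from Plant X, D = defective

Given:
- P(A) = 0.5429, P(B) = 0.4571
- P(D|A) = 0.0259, P(D|B) = 0.0950

Step 1: Find P(D)
P(D) = P(D|A)P(A) + P(D|B)P(B)
     = 0.0259 × 0.5429 + 0.0950 × 0.4571
     = 0.01406111 + 0.04342450
     = 0.05748561

Step 2: Apply Bayes' theorem
P(A|D) = P(D|A)P(A) / P(D)
       = 0.01406111 / 0.05748561
       = 0.2446


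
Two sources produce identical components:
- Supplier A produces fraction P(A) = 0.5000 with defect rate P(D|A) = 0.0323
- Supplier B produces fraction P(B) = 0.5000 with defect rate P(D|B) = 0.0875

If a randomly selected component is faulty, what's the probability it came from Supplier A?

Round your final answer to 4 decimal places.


Let A = from Supplier A, D = faulty

Given:
- P(A) = 0.5000, P(B) = 0.5000
- P(D|A) = 0.0323, P(D|B) = 0.0875

Step 1: Find P(D)
P(D) = P(D|A)P(A) + P(D|B)P(B)
     = 0.0323 × 0.5000 + 0.0875 × 0.5000
     = 0.01615000 + 0.04375000
     = 0.05990000

Step 2: Apply Bayes' theorem
P(A|D) = P(D|A)P(A) / P(D)
       = 0.01615000 / 0.05990000
       = 0.2696


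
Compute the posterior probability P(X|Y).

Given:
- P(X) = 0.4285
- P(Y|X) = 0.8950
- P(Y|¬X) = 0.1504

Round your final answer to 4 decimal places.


Bayes' theorem: P(X|Y) = P(Y|X) × P(X) / P(Y)

Step 1: Calculate P(Y) using law of total probability
P(Y) = P(Y|X)P(X) + P(Y|¬X)P(¬X)
     = 0.8950 × 0.4285 + 0.1504 × 0.5715
     = 0.38350750 + 0.08595360
     = 0.46946110

Step 2: Apply Bayes' theorem
P(X|Y) = P(Y|X) × P(X) / P(Y)
       = 0.38350750 / 0.46946110
       = 0.8169


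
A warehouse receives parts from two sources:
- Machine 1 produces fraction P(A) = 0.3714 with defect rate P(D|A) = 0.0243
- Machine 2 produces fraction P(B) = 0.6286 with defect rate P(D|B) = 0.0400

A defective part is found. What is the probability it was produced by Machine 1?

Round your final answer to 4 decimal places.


Let A = from Machine 1, D = defective

Given:
- P(A) = 0.3714, P(B) = 0.6286
- P(D|A) = 0.0243, P(D|B) = 0.0400

Step 1: Find P(D)
P(D) = P(D|A)P(A) + P(D|B)P(B)
     = 0.0243 × 0.3714 + 0.0400 × 0.6286
     = 0.00902502 + 0.02514400
     = 0.03416902

Step 2: Apply Bayes' theorem
P(A|D) = P(D|A)P(A) / P(D)
       = 0.00902502 / 0.03416902
       = 0.2641


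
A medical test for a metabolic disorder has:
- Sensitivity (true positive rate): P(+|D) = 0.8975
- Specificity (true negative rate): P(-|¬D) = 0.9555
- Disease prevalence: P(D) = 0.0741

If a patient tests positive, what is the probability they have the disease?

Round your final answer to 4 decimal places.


Let D = has disease, + = positive test

Given:
- P(D) = 0.0741 (prevalence)
- P(+|D) = 0.8975 (sensitivity)
- P(-|¬D) = 0.9555 (specificity)
- P(+|¬D) = 0.0445 (false positive rate = 1 - specificity)

Step 1: Find P(+)
P(+) = P(+|D)P(D) + P(+|¬D)P(¬D)
     = 0.8975 × 0.0741 + 0.0445 × 0.9259
     = 0.06650475 + 0.04120255
     = 0.10770730

Step 2: Apply Bayes' theorem for P(D|+)
P(D|+) = P(+|D)P(D) / P(+)
       = 0.06650475 / 0.10770730
       = 0.6175


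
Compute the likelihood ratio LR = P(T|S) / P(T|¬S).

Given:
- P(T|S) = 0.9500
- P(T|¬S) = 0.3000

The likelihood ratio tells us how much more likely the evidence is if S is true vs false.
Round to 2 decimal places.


Likelihood Ratio (LR) = P(T|S) / P(T|¬S)

LR = 0.9500 / 0.3000
   = 3.17

The evidence is 3.17 times more likely if S is true than if S is false.
LR > 1, so observing T raises the odds in favor of S.


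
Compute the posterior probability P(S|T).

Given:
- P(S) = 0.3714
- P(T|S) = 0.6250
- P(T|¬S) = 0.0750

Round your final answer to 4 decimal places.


Bayes' theorem: P(S|T) = P(T|S) × P(S) / P(T)

Step 1: Calculate P(T) using law of total probability
P(T) = P(T|S)P(S) + P(T|¬S)P(¬S)
     = 0.6250 × 0.3714 + 0.0750 × 0.6286
     = 0.23212500 + 0.04714500
     = 0.27927000

Step 2: Apply Bayes' theorem
P(S|T) = P(T|S) × P(S) / P(T)
       = 0.23212500 / 0.27927000
       = 0.8312


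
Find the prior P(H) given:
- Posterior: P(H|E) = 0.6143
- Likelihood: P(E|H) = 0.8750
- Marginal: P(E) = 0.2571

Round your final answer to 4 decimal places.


From Bayes' theorem: P(H|E) = P(E|H) × P(H) / P(E)

Rearranging for P(H):
P(H) = P(H|E) × P(E) / P(E|H)
     = 0.6143 × 0.2571 / 0.8750
     = 0.15793653 / 0.8750
     = 0.1805


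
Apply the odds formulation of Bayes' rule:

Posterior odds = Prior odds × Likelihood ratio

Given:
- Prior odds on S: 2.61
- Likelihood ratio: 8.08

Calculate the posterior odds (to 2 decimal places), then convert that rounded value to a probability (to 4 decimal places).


Step 1: Calculate posterior odds
Posterior odds = Prior odds × LR
               = 2.61 × 8.08
               = 21.09

Step 2: Convert to probability
P(S|E) = Posterior odds / (1 + Posterior odds)
       = 21.09 / (1 + 21.09)
       = 21.09 / 22.09
       = 0.9547

The evidence increased P(S) from 0.7230 to 0.9547.


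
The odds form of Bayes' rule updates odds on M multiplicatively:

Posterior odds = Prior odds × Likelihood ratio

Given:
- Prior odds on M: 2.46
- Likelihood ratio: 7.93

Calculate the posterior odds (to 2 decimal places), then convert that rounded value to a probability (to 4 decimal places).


Step 1: Calculate posterior odds
Posterior odds = Prior odds × LR
               = 2.46 × 7.93
               = 19.51

Step 2: Convert to probability
P(M|E) = Posterior odds / (1 + Posterior odds)
       = 19.51 / (1 + 19.51)
       = 19.51 / 20.51
       = 0.9512

The evidence increased P(M) from 0.7110 to 0.9512.


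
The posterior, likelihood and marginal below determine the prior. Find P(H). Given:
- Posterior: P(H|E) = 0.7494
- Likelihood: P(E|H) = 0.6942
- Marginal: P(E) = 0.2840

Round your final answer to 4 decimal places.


From Bayes' theorem: P(H|E) = P(E|H) × P(H) / P(E)

Rearranging for P(H):
P(H) = P(H|E) × P(E) / P(E|H)
     = 0.7494 × 0.2840 / 0.6942
     = 0.21282960 / 0.6942
     = 0.3066


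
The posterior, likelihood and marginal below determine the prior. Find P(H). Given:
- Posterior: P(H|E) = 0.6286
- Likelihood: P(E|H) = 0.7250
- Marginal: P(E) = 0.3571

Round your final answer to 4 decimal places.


From Bayes' theorem: P(H|E) = P(E|H) × P(H) / P(E)

Rearranging for P(H):
P(H) = P(H|E) × P(E) / P(E|H)
     = 0.6286 × 0.3571 / 0.7250
     = 0.22447306 / 0.7250
     = 0.3096


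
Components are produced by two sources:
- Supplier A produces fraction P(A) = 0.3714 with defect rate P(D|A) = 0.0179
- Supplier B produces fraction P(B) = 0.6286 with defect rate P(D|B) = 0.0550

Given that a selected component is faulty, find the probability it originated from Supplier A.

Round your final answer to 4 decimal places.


Let A = from Supplier A, D = faulty

Given:
- P(A) = 0.3714, P(B) = 0.6286
- P(D|A) = 0.0179, P(D|B) = 0.0550

Step 1: Find P(D)
P(D) = P(D|A)P(A) + P(D|B)P(B)
     = 0.0179 × 0.3714 + 0.0550 × 0.6286
     = 0.00664806 + 0.03457300
     = 0.04122106

Step 2: Apply Bayes' theorem
P(A|D) = P(D|A)P(A) / P(D)
       = 0.00664806 / 0.04122106
       = 0.1613


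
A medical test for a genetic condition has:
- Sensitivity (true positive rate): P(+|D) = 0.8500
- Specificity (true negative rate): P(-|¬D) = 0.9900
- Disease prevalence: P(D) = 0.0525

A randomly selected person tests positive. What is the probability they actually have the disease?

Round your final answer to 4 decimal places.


Let D = has disease, + = positive test

Given:
- P(D) = 0.0525 (prevalence)
- P(+|D) = 0.8500 (sensitivity)
- P(-|¬D) = 0.9900 (specificity)
- P(+|¬D) = 0.0100 (false positive rate = 1 - specificity)

Step 1: Find P(+)
P(+) = P(+|D)P(D) + P(+|¬D)P(¬D)
     = 0.8500 × 0.0525 + 0.0100 × 0.9475
     = 0.04462500 + 0.00947500
     = 0.05410000

Step 2: Apply Bayes' theorem for P(D|+)
P(D|+) = P(+|D)P(D) / P(+)
       = 0.04462500 / 0.05410000
       = 0.8249


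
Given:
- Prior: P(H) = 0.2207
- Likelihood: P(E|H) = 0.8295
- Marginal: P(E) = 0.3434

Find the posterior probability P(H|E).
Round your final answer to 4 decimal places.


Using Bayes' theorem:

P(H|E) = P(E|H) × P(H) / P(E)
       = 0.8295 × 0.2207 / 0.3434
       = 0.18307065 / 0.3434
       = 0.5331

The evidence strengthens our belief in H.
Prior: 0.2207 → Posterior: 0.5331


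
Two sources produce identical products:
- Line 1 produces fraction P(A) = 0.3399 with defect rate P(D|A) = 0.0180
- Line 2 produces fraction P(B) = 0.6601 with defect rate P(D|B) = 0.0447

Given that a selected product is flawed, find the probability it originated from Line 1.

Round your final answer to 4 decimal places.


Let A = from Line 1, D = flawed

Given:
- P(A) = 0.3399, P(B) = 0.6601
- P(D|A) = 0.0180, P(D|B) = 0.0447

Step 1: Find P(D)
P(D) = P(D|A)P(A) + P(D|B)P(B)
     = 0.0180 × 0.3399 + 0.0447 × 0.6601
     = 0.00611820 + 0.02950647
     = 0.03562467

Step 2: Apply Bayes' theorem
P(A|D) = P(D|A)P(A) / P(D)
       = 0.00611820 / 0.03562467
       = 0.1717


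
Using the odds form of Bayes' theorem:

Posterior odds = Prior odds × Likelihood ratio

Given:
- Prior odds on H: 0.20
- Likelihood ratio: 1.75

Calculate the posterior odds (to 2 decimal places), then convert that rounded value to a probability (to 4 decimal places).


Step 1: Calculate posterior odds
Posterior odds = Prior odds × LR
               = 0.20 × 1.75
               = 0.35

Step 2: Convert to probability
P(H|E) = Posterior odds / (1 + Posterior odds)
       = 0.35 / (1 + 0.35)
       = 0.35 / 1.35
       = 0.2593

The evidence increased P(H) from 0.1667 to 0.2593.


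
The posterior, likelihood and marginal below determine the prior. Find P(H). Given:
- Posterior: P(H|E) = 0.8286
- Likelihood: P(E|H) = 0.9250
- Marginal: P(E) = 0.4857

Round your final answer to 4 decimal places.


From Bayes' theorem: P(H|E) = P(E|H) × P(H) / P(E)

Rearranging for P(H):
P(H) = P(H|E) × P(E) / P(E|H)
     = 0.8286 × 0.4857 / 0.9250
     = 0.40245102 / 0.9250
     = 0.4351
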